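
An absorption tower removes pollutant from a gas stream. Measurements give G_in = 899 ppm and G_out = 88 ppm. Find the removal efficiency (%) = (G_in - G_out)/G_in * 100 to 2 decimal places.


Efficiency = (G_in - G_out) / G_in * 100%
Efficiency = (899 - 88) / 899 * 100
Efficiency = 811 / 899 * 100
Efficiency = 90.21%


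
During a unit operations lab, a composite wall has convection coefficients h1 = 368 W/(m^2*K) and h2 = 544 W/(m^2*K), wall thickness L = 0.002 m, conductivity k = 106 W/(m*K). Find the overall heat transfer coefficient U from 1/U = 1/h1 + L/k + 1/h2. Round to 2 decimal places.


1/U = 1/h1 + L/k + 1/h2
1/U = 1/368 + 0.002/106 + 1/544
1/U = 0.0027173913 + 1.88679e-05 + 0.0018382353
1/U = 0.0045744945
U = 218.60 W/(m^2*K)


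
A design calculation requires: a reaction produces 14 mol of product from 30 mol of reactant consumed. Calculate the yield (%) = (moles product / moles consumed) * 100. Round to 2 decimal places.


Yield = (moles product / moles consumed) * 100%
Yield = (14 / 30) * 100
Yield = 0.4667 * 100
Yield = 46.67%


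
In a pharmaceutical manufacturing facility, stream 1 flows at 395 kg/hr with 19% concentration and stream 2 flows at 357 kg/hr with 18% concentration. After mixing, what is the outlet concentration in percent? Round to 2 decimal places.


Mass balance on solute: F1*x1 + F2*x2 = F3*x3
F3 = F1 + F2 = 395 + 357 = 752 kg/hr
x3 = (F1*x1 + F2*x2)/F3
x3 = (395*0.19 + 357*0.18) / 752
x3 = 18.53%


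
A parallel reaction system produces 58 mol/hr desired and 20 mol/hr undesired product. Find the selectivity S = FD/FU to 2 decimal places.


S = desired product rate / undesired product rate
S = 58 / 20
S = 2.90


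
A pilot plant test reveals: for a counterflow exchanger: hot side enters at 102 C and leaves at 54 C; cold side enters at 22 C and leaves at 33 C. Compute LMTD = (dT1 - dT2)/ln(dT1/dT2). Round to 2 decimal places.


dT1 = Th_in - Tc_out = 102 - 33 = 69
dT2 = Th_out - Tc_in = 54 - 22 = 32
LMTD = (dT1 - dT2) / ln(dT1/dT2)
LMTD = (69 - 32) / ln(69/32)
LMTD = 48.15 K


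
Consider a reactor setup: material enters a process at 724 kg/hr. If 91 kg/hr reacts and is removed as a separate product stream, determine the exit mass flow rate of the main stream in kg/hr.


Steady-state mass balance on the main outlet: F_out = F_in - F_removed
F_out = 724 - 91
F_out = 633 kg/hr


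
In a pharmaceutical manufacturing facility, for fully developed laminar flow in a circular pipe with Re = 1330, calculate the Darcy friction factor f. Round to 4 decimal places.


f = 64 / Re
f = 64 / 1330
f = 0.0481


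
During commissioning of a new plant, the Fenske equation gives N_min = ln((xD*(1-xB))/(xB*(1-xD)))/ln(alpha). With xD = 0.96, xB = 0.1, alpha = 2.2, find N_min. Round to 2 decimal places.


N_min = ln((xD*(1-xB))/(xB*(1-xD))) / ln(alpha)
Numerator inside ln: 0.864 / 0.004 = 216.0
ln(216.0) = 5.375278
ln(alpha) = ln(2.2) = 0.788457
N_min = 5.375278 / 0.788457 = 6.82


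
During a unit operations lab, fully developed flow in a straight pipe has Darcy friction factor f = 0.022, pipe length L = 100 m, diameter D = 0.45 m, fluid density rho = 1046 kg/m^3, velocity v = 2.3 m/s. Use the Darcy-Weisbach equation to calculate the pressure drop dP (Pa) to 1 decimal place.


dP = f * (L/D) * (rho*v^2/2)
dP = 0.022 * (100/0.45) * (1046*2.3^2/2)
L/D = 222.22222222
rho*v^2/2 = 1046*5.29/2 = 2766.67
dP = 0.022 * 222.22222222 * 2766.67
dP = 13525.9 Pa


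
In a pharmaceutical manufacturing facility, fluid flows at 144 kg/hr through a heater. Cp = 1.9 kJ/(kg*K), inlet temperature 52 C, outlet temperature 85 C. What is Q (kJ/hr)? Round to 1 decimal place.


Q = m_dot * Cp * (T2 - T1)
Q = 144 * 1.9 * (85 - 52)
Q = 144 * 1.9 * 33
Q = 9028.8 kJ/hr


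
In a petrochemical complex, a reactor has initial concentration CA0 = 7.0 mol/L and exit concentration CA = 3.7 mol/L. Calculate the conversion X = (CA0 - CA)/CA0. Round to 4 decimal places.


X = (CA0 - CA) / CA0
X = (7.0 - 3.7) / 7.0
X = 3.3 / 7.0
X = 0.4714


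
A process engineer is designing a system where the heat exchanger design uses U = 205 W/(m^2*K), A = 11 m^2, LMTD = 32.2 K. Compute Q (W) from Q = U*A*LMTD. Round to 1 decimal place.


Q = U * A * LMTD
Q = 205 * 11 * 32.2
Q = 72611.0 W


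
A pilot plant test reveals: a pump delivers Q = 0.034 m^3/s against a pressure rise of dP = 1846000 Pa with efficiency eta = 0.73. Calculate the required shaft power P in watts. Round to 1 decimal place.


P = Q * dP / eta
P = 0.034 * 1846000 / 0.73
P = 62764.0 / 0.73
P = 85978.1 W


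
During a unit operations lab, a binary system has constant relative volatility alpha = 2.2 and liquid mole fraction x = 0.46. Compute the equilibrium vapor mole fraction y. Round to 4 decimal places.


y = alpha*x / (1 + (alpha-1)*x)
y = 2.2*0.46 / (1 + (2.2-1)*0.46)
y = 1.012 / (1 + 0.552)
y = 1.012 / 1.552
y = 0.6521


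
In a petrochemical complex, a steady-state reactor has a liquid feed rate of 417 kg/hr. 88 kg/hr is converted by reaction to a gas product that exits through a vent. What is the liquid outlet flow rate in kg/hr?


Steady-state mass balance on the main outlet: F_out = F_in - F_removed
F_out = 417 - 88
F_out = 329 kg/hr


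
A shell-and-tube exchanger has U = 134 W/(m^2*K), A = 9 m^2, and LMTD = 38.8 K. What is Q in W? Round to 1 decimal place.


Q = U * A * LMTD
Q = 134 * 9 * 38.8
Q = 46792.8 W


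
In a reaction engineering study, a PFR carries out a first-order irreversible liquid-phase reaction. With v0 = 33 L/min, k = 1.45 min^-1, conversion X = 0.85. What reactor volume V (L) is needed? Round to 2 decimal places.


V = (v0/k) * ln(1/(1-X))
V = (33/1.45) * ln(1/(1-0.85))
V = 22.758621 * ln(6.666667)
V = 22.758621 * 1.89712
V = 43.18 L


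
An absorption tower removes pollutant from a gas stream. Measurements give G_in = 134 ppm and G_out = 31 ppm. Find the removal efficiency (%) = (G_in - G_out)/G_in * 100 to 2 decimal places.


Efficiency = (G_in - G_out) / G_in * 100%
Efficiency = (134 - 31) / 134 * 100
Efficiency = 103 / 134 * 100
Efficiency = 76.87%


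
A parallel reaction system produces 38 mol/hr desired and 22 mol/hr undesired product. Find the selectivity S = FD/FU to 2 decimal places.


S = desired product rate / undesired product rate
S = 38 / 22
S = 1.73


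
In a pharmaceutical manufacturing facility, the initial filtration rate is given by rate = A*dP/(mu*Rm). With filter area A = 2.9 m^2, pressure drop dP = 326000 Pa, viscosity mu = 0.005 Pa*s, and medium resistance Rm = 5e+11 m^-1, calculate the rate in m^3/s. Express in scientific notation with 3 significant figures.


rate = A * dP / (mu * Rm)
rate = 2.9 * 326000 / (0.005 * 5e+11)
rate = 945400.0 / 2.500e+09
rate = 3.78e-04 m^3/s


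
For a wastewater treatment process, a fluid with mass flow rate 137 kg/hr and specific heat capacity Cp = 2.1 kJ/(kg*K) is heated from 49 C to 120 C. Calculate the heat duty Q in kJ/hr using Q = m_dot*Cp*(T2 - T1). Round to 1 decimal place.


Q = m_dot * Cp * (T2 - T1)
Q = 137 * 2.1 * (120 - 49)
Q = 137 * 2.1 * 71
Q = 20426.7 kJ/hr


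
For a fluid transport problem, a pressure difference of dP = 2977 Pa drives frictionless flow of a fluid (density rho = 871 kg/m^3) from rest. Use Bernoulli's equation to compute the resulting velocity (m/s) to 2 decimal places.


v = sqrt(2*dP/rho)
v = sqrt(2*2977/871)
v = sqrt(6.835821)
v = 2.61 m/s


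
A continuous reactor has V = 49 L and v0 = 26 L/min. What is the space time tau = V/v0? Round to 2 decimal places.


tau = V / v0
tau = 49 / 26
tau = 1.88 min


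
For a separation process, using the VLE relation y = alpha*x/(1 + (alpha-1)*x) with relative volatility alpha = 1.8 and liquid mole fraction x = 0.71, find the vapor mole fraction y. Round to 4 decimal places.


y = alpha*x / (1 + (alpha-1)*x)
y = 1.8*0.71 / (1 + (1.8-1)*0.71)
y = 1.278 / (1 + 0.568)
y = 1.278 / 1.568
y = 0.8151


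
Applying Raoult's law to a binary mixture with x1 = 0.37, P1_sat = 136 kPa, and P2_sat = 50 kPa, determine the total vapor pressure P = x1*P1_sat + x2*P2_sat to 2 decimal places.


P = x1*P1_sat + x2*P2_sat
x2 = 1 - x1 = 1 - 0.37 = 0.63
P = 0.37*136 + 0.63*50
P = 50.32 + 31.5
P = 81.82 kPa


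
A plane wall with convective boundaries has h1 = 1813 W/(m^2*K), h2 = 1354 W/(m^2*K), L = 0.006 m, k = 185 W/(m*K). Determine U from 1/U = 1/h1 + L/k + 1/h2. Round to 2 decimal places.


1/U = 1/h1 + L/k + 1/h2
1/U = 1/1813 + 0.006/185 + 1/1354
1/U = 0.000551572 + 3.24324e-05 + 0.0007385524
1/U = 0.0013225568
U = 756.11 W/(m^2*K)


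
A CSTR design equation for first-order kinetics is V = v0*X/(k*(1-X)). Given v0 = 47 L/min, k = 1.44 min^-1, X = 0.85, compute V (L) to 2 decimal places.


V = v0 * X / (k * (1 - X))
V = 47 * 0.85 / (1.44 * (1 - 0.85))
V = 39.95 / (1.44 * 0.15)
V = 39.95 / 0.216
V = 184.95 L


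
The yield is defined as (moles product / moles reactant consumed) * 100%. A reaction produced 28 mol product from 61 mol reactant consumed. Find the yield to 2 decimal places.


Yield = (moles product / moles consumed) * 100%
Yield = (28 / 61) * 100
Yield = 0.459 * 100
Yield = 45.90%


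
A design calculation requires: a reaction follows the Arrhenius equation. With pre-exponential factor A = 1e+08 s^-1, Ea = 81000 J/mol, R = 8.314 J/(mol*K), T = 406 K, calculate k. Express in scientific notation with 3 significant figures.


k = A * exp(-Ea/(R*T))
k = 1e+08 * exp(-81000 / (8.314 * 406))
k = 1e+08 * exp(-23.996559)
k = 3.79e-03


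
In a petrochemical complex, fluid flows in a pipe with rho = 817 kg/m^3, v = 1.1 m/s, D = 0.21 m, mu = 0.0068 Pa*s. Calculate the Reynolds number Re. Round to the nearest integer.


Re = rho * v * D / mu
Re = 817 * 1.1 * 0.21 / 0.0068
Re = 188.727 / 0.0068
Re = 27754


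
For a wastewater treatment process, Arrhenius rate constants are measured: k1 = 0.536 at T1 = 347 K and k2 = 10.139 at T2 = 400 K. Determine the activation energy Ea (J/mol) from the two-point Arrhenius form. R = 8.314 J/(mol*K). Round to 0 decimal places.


Ea = R * ln(k2/k1) / (1/T1 - 1/T2)
ln(k2/k1) = ln(10.139/0.536) = 2.9400105
1/T1 - 1/T2 = 1/347 - 1/400 = 0.00038184438
Ea = 8.314 * 2.9400105 / 0.00038184438
Ea = 64014 J/mol


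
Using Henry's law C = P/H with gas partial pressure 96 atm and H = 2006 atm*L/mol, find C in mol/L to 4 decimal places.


C = P / H
C = 96 / 2006
C = 0.0479 mol/L


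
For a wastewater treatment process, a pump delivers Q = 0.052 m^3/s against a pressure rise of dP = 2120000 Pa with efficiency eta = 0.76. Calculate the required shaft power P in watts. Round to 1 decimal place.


P = Q * dP / eta
P = 0.052 * 2120000 / 0.76
P = 110240.0 / 0.76
P = 145052.6 W


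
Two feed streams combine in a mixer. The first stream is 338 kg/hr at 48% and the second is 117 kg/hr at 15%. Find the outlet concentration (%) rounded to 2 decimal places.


Mass balance on solute: F1*x1 + F2*x2 = F3*x3
F3 = F1 + F2 = 338 + 117 = 455 kg/hr
x3 = (F1*x1 + F2*x2)/F3
x3 = (338*0.48 + 117*0.15) / 455
x3 = 39.51%


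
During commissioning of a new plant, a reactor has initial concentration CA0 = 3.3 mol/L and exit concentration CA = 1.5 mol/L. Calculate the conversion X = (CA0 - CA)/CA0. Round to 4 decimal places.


X = (CA0 - CA) / CA0
X = (3.3 - 1.5) / 3.3
X = 1.8 / 3.3
X = 0.5455


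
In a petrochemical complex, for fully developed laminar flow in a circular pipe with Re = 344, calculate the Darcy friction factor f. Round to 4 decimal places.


f = 64 / Re
f = 64 / 344
f = 0.1860


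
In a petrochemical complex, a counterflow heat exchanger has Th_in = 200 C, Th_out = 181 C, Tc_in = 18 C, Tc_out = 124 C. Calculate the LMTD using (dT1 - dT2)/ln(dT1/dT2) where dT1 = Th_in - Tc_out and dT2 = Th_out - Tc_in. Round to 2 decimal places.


dT1 = Th_in - Tc_out = 200 - 124 = 76
dT2 = Th_out - Tc_in = 181 - 18 = 163
LMTD = (dT1 - dT2) / ln(dT1/dT2)
LMTD = (76 - 163) / ln(76/163)
LMTD = 114.02 K


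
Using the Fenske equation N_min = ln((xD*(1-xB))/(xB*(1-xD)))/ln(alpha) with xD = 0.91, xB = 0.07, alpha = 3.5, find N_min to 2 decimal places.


N_min = ln((xD*(1-xB))/(xB*(1-xD))) / ln(alpha)
Numerator inside ln: 0.8463 / 0.0063 = 134.333333
ln(134.333333) = 4.900324
ln(alpha) = ln(3.5) = 1.252763
N_min = 4.900324 / 1.252763 = 3.91


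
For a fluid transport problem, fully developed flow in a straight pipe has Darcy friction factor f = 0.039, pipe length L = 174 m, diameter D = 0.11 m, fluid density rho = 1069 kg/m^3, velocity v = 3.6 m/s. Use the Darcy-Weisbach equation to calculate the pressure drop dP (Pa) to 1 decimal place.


dP = f * (L/D) * (rho*v^2/2)
dP = 0.039 * (174/0.11) * (1069*3.6^2/2)
L/D = 1581.81818182
rho*v^2/2 = 1069*12.96/2 = 6927.12
dP = 0.039 * 1581.81818182 * 6927.12
dP = 427340.3 Pa


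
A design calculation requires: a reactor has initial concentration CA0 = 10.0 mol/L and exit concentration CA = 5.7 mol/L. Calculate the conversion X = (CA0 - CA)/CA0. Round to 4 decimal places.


X = (CA0 - CA) / CA0
X = (10.0 - 5.7) / 10.0
X = 4.3 / 10.0
X = 0.4300


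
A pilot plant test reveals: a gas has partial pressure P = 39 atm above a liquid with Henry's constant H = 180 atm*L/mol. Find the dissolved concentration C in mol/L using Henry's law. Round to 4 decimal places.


C = P / H
C = 39 / 180
C = 0.2167 mol/L


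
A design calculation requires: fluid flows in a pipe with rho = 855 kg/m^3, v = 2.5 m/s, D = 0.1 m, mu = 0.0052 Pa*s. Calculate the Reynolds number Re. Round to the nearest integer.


Re = rho * v * D / mu
Re = 855 * 2.5 * 0.1 / 0.0052
Re = 213.75 / 0.0052
Re = 41106


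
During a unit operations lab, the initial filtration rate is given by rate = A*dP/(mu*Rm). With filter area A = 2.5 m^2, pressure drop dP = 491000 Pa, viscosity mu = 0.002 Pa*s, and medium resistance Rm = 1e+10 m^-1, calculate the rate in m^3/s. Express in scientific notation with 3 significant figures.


rate = A * dP / (mu * Rm)
rate = 2.5 * 491000 / (0.002 * 1e+10)
rate = 1227500.0 / 2.000e+07
rate = 6.14e-02 m^3/s


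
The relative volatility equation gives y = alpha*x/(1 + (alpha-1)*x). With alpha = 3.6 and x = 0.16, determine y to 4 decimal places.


y = alpha*x / (1 + (alpha-1)*x)
y = 3.6*0.16 / (1 + (3.6-1)*0.16)
y = 0.576 / (1 + 0.416)
y = 0.576 / 1.416
y = 0.4068


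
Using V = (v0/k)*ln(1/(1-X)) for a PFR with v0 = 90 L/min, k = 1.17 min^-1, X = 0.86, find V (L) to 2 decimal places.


V = (v0/k) * ln(1/(1-X))
V = (90/1.17) * ln(1/(1-0.86))
V = 76.923077 * ln(7.142857)
V = 76.923077 * 1.966113
V = 151.24 L


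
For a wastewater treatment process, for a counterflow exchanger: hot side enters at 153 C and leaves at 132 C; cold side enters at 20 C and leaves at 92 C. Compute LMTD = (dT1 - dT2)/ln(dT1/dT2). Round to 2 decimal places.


dT1 = Th_in - Tc_out = 153 - 92 = 61
dT2 = Th_out - Tc_in = 132 - 20 = 112
LMTD = (dT1 - dT2) / ln(dT1/dT2)
LMTD = (61 - 112) / ln(61/112)
LMTD = 83.93 K


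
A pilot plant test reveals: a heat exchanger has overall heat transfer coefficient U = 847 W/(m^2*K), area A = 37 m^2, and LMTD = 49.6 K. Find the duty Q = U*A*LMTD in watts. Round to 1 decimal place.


Q = U * A * LMTD
Q = 847 * 37 * 49.6
Q = 1554414.4 W


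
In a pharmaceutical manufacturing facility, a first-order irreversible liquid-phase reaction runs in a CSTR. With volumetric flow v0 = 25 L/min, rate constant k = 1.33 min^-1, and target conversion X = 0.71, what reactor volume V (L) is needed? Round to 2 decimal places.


V = v0 * X / (k * (1 - X))
V = 25 * 0.71 / (1.33 * (1 - 0.71))
V = 17.75 / (1.33 * 0.29)
V = 17.75 / 0.3857
V = 46.02 L


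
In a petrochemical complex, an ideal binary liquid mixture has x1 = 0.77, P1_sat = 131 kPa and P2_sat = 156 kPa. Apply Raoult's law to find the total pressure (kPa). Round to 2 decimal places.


P = x1*P1_sat + x2*P2_sat
x2 = 1 - x1 = 1 - 0.77 = 0.23
P = 0.77*131 + 0.23*156
P = 100.87 + 35.88
P = 136.75 kPa


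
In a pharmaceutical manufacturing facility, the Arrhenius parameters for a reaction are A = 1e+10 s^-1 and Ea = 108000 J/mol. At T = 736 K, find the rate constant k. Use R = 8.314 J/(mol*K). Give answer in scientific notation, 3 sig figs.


k = A * exp(-Ea/(R*T))
k = 1e+10 * exp(-108000 / (8.314 * 736))
k = 1e+10 * exp(-17.649643)
k = 2.16e+02


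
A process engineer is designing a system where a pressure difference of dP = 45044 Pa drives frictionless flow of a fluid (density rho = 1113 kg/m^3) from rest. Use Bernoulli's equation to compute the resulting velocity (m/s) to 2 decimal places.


v = sqrt(2*dP/rho)
v = sqrt(2*45044/1113)
v = sqrt(80.941599)
v = 9.00 m/s


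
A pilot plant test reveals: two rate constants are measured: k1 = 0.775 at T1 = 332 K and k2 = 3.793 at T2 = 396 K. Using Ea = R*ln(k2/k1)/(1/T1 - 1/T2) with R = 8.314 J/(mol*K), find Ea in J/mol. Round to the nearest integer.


Ea = R * ln(k2/k1) / (1/T1 - 1/T2)
ln(k2/k1) = ln(3.793/0.775) = 1.5880495
1/T1 - 1/T2 = 1/332 - 1/396 = 0.000486795668
Ea = 8.314 * 1.5880495 / 0.000486795668
Ea = 27122 J/mol


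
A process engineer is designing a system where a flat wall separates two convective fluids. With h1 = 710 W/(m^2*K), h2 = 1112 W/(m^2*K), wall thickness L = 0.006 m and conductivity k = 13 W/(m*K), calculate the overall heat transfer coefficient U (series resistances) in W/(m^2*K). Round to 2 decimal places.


1/U = 1/h1 + L/k + 1/h2
1/U = 1/710 + 0.006/13 + 1/1112
1/U = 0.0014084507 + 0.0004615385 + 0.0008992806
1/U = 0.0027692698
U = 361.11 W/(m^2*K)


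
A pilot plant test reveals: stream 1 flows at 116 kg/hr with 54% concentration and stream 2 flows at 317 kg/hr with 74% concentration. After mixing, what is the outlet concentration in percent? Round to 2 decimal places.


Mass balance on solute: F1*x1 + F2*x2 = F3*x3
F3 = F1 + F2 = 116 + 317 = 433 kg/hr
x3 = (F1*x1 + F2*x2)/F3
x3 = (116*0.54 + 317*0.74) / 433
x3 = 68.64%


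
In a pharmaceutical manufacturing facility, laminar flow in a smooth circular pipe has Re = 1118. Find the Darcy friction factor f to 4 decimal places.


f = 64 / Re
f = 64 / 1118
f = 0.0572


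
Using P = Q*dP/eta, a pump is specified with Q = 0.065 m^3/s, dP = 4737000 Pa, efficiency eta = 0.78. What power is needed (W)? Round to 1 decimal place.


P = Q * dP / eta
P = 0.065 * 4737000 / 0.78
P = 307905.0 / 0.78
P = 394750.0 W


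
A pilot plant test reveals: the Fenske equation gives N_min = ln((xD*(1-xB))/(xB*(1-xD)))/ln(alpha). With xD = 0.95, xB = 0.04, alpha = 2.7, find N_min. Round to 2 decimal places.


N_min = ln((xD*(1-xB))/(xB*(1-xD))) / ln(alpha)
Numerator inside ln: 0.912 / 0.002 = 456.0
ln(456.0) = 6.122493
ln(alpha) = ln(2.7) = 0.993252
N_min = 6.122493 / 0.993252 = 6.16


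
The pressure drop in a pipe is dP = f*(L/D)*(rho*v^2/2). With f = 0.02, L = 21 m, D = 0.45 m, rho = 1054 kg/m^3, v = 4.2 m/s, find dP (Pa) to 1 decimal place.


dP = f * (L/D) * (rho*v^2/2)
dP = 0.02 * (21/0.45) * (1054*4.2^2/2)
L/D = 46.66666667
rho*v^2/2 = 1054*17.64/2 = 9296.28
dP = 0.02 * 46.66666667 * 9296.28
dP = 8676.5 Pa


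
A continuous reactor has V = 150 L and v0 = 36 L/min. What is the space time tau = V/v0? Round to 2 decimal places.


tau = V / v0
tau = 150 / 36
tau = 4.17 min


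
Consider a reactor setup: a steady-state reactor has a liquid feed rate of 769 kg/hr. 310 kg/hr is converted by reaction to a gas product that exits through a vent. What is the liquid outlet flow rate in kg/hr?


Steady-state mass balance on the main outlet: F_out = F_in - F_removed
F_out = 769 - 310
F_out = 459 kg/hr


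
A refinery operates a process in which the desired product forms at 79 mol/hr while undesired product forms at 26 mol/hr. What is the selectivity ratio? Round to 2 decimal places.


S = desired product rate / undesired product rate
S = 79 / 26
S = 3.04


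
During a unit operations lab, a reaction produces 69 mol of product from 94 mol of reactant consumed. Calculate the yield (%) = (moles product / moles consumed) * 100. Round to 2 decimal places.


Yield = (moles product / moles consumed) * 100%
Yield = (69 / 94) * 100
Yield = 0.734 * 100
Yield = 73.40%


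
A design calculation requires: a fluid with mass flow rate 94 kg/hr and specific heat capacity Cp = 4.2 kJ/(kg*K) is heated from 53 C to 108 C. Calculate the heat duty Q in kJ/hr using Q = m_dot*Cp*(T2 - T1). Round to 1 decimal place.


Q = m_dot * Cp * (T2 - T1)
Q = 94 * 4.2 * (108 - 53)
Q = 94 * 4.2 * 55
Q = 21714.0 kJ/hr


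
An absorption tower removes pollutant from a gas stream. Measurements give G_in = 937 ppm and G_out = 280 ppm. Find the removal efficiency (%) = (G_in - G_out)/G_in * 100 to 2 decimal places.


Efficiency = (G_in - G_out) / G_in * 100%
Efficiency = (937 - 280) / 937 * 100
Efficiency = 657 / 937 * 100
Efficiency = 70.12%


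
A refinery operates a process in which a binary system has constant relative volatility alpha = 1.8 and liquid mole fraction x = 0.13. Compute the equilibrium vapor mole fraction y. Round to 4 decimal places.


y = alpha*x / (1 + (alpha-1)*x)
y = 1.8*0.13 / (1 + (1.8-1)*0.13)
y = 0.234 / (1 + 0.104)
y = 0.234 / 1.104
y = 0.2120


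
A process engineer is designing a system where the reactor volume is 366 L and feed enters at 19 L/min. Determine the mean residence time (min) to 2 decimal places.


tau = V / v0
tau = 366 / 19
tau = 19.26 min


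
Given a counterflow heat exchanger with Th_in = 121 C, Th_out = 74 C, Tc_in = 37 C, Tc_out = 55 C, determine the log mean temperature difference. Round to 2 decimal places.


dT1 = Th_in - Tc_out = 121 - 55 = 66
dT2 = Th_out - Tc_in = 74 - 37 = 37
LMTD = (dT1 - dT2) / ln(dT1/dT2)
LMTD = (66 - 37) / ln(66/37)
LMTD = 50.11 K


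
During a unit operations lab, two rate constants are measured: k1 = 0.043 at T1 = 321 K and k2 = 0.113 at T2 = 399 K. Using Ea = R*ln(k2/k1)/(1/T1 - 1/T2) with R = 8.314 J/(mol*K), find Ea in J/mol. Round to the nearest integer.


Ea = R * ln(k2/k1) / (1/T1 - 1/T2)
ln(k2/k1) = ln(0.113/0.043) = 0.9661877
1/T1 - 1/T2 = 1/321 - 1/399 = 0.000608999133
Ea = 8.314 * 0.9661877 / 0.000608999133
Ea = 13190 J/mol


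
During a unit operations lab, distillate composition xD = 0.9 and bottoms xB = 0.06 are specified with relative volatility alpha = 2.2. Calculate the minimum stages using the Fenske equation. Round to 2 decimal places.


N_min = ln((xD*(1-xB))/(xB*(1-xD))) / ln(alpha)
Numerator inside ln: 0.846 / 0.006 = 141.0
ln(141.0) = 4.94876
ln(alpha) = ln(2.2) = 0.788457
N_min = 4.94876 / 0.788457 = 6.28


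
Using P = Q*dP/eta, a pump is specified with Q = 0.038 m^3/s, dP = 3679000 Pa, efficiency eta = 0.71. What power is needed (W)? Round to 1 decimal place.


P = Q * dP / eta
P = 0.038 * 3679000 / 0.71
P = 139802.0 / 0.71
P = 196904.2 W


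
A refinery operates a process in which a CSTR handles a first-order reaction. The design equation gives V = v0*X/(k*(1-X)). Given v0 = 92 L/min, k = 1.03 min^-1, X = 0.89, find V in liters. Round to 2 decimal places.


V = v0 * X / (k * (1 - X))
V = 92 * 0.89 / (1.03 * (1 - 0.89))
V = 81.88 / (1.03 * 0.11)
V = 81.88 / 0.1133
V = 722.68 L


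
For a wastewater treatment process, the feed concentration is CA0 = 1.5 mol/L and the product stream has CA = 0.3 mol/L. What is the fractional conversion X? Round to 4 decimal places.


X = (CA0 - CA) / CA0
X = (1.5 - 0.3) / 1.5
X = 1.2 / 1.5
X = 0.8000


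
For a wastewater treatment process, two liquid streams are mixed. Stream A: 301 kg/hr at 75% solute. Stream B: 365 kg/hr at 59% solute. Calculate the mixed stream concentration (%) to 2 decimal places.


Mass balance on solute: F1*x1 + F2*x2 = F3*x3
F3 = F1 + F2 = 301 + 365 = 666 kg/hr
x3 = (F1*x1 + F2*x2)/F3
x3 = (301*0.75 + 365*0.59) / 666
x3 = 66.23%


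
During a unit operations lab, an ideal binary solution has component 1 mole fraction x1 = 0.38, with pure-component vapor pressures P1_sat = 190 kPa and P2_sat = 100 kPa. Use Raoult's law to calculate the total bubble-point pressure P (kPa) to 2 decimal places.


P = x1*P1_sat + x2*P2_sat
x2 = 1 - x1 = 1 - 0.38 = 0.62
P = 0.38*190 + 0.62*100
P = 72.2 + 62.0
P = 134.20 kPa


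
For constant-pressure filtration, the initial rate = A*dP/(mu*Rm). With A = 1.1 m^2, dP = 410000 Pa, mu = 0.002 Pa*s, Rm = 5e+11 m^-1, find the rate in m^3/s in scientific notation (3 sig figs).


rate = A * dP / (mu * Rm)
rate = 1.1 * 410000 / (0.002 * 5e+11)
rate = 451000.0 / 1.000e+09
rate = 4.51e-04 m^3/s


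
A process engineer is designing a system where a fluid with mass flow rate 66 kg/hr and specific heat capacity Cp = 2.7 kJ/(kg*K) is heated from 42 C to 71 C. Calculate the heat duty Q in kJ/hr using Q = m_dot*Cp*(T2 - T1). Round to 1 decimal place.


Q = m_dot * Cp * (T2 - T1)
Q = 66 * 2.7 * (71 - 42)
Q = 66 * 2.7 * 29
Q = 5167.8 kJ/hr


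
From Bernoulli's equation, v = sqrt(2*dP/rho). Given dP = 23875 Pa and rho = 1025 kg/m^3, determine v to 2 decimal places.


v = sqrt(2*dP/rho)
v = sqrt(2*23875/1025)
v = sqrt(46.585366)
v = 6.83 m/s


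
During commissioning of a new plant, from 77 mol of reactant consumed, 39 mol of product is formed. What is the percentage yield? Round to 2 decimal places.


Yield = (moles product / moles consumed) * 100%
Yield = (39 / 77) * 100
Yield = 0.5065 * 100
Yield = 50.65%


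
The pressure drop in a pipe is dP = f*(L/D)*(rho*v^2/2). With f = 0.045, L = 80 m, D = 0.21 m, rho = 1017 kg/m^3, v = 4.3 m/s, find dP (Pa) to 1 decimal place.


dP = f * (L/D) * (rho*v^2/2)
dP = 0.045 * (80/0.21) * (1017*4.3^2/2)
L/D = 380.95238095
rho*v^2/2 = 1017*18.49/2 = 9402.165
dP = 0.045 * 380.95238095 * 9402.165
dP = 161180.0 Pa


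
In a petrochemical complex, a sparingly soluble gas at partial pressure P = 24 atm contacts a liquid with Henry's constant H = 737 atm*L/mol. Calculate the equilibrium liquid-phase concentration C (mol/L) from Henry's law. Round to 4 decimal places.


C = P / H
C = 24 / 737
C = 0.0326 mol/L


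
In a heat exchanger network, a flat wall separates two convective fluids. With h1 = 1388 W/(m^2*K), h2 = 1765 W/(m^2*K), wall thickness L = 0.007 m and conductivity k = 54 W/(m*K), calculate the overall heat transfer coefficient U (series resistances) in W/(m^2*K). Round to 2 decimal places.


1/U = 1/h1 + L/k + 1/h2
1/U = 1/1388 + 0.007/54 + 1/1765
1/U = 0.0007204611 + 0.0001296296 + 0.0005665722
1/U = 0.0014166629
U = 705.88 W/(m^2*K)


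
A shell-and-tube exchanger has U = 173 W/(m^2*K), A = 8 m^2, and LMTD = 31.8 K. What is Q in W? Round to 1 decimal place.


Q = U * A * LMTD
Q = 173 * 8 * 31.8
Q = 44011.2 W


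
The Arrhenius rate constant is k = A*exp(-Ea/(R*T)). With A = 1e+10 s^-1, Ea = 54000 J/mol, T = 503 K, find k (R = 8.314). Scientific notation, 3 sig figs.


k = A * exp(-Ea/(R*T))
k = 1e+10 * exp(-54000 / (8.314 * 503))
k = 1e+10 * exp(-12.912661)
k = 2.47e+04


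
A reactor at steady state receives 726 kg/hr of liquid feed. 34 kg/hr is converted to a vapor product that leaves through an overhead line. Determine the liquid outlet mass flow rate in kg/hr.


Steady-state mass balance on the main outlet: F_out = F_in - F_removed
F_out = 726 - 34
F_out = 692 kg/hr


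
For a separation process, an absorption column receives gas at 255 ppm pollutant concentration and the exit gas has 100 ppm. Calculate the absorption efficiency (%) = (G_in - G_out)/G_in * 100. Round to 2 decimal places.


Efficiency = (G_in - G_out) / G_in * 100%
Efficiency = (255 - 100) / 255 * 100
Efficiency = 155 / 255 * 100
Efficiency = 60.78%


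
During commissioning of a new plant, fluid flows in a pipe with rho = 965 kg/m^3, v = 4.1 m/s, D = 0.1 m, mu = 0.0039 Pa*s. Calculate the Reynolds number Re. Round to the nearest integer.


Re = rho * v * D / mu
Re = 965 * 4.1 * 0.1 / 0.0039
Re = 395.65 / 0.0039
Re = 101449


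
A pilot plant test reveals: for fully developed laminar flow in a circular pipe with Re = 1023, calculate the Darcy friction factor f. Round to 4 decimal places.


f = 64 / Re
f = 64 / 1023
f = 0.0626


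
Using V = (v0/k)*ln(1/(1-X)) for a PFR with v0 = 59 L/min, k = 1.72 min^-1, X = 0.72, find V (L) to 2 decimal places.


V = (v0/k) * ln(1/(1-X))
V = (59/1.72) * ln(1/(1-0.72))
V = 34.302326 * ln(3.571429)
V = 34.302326 * 1.272966
V = 43.67 L


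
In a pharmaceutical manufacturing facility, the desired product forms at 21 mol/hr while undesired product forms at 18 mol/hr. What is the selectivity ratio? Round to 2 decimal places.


S = desired product rate / undesired product rate
S = 21 / 18
S = 1.17


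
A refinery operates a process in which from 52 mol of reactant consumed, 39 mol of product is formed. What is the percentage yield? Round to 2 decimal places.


Yield = (moles product / moles consumed) * 100%
Yield = (39 / 52) * 100
Yield = 0.75 * 100
Yield = 75.00%


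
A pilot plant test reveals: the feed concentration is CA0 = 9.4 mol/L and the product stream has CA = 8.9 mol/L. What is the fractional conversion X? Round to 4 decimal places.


X = (CA0 - CA) / CA0
X = (9.4 - 8.9) / 9.4
X = 0.5 / 9.4
X = 0.0532


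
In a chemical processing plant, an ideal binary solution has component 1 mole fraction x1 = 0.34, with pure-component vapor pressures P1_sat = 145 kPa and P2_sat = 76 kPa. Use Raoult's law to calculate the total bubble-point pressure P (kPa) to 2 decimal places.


P = x1*P1_sat + x2*P2_sat
x2 = 1 - x1 = 1 - 0.34 = 0.66
P = 0.34*145 + 0.66*76
P = 49.3 + 50.16
P = 99.46 kPa


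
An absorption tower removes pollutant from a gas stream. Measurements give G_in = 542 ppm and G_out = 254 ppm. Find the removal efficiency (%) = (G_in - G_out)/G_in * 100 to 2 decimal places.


Efficiency = (G_in - G_out) / G_in * 100%
Efficiency = (542 - 254) / 542 * 100
Efficiency = 288 / 542 * 100
Efficiency = 53.14%


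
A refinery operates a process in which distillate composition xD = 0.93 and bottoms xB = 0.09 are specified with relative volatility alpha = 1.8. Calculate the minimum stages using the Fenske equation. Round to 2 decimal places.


N_min = ln((xD*(1-xB))/(xB*(1-xD))) / ln(alpha)
Numerator inside ln: 0.8463 / 0.0063 = 134.333333
ln(134.333333) = 4.900324
ln(alpha) = ln(1.8) = 0.587787
N_min = 4.900324 / 0.587787 = 8.34


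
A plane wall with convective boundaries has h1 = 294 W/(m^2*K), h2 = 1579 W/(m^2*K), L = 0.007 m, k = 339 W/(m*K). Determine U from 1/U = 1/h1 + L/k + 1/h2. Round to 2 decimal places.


1/U = 1/h1 + L/k + 1/h2
1/U = 1/294 + 0.007/339 + 1/1579
1/U = 0.0034013605 + 2.0649e-05 + 0.0006333122
1/U = 0.0040553217
U = 246.59 W/(m^2*K)


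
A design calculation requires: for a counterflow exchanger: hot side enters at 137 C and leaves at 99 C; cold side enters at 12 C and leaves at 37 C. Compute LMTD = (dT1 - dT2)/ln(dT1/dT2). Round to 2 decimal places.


dT1 = Th_in - Tc_out = 137 - 37 = 100
dT2 = Th_out - Tc_in = 99 - 12 = 87
LMTD = (dT1 - dT2) / ln(dT1/dT2)
LMTD = (100 - 87) / ln(100/87)
LMTD = 93.35 K


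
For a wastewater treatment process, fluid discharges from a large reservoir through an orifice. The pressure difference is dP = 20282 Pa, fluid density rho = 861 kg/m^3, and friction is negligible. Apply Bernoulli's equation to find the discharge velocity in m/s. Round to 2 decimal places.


v = sqrt(2*dP/rho)
v = sqrt(2*20282/861)
v = sqrt(47.11266)
v = 6.86 m/s


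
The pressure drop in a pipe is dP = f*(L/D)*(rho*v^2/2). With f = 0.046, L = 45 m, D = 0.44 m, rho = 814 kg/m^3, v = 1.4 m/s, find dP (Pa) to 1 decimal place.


dP = f * (L/D) * (rho*v^2/2)
dP = 0.046 * (45/0.44) * (814*1.4^2/2)
L/D = 102.27272727
rho*v^2/2 = 814*1.96/2 = 797.72
dP = 0.046 * 102.27272727 * 797.72
dP = 3752.9 Pa


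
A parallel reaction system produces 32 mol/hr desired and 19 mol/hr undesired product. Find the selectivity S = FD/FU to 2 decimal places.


S = desired product rate / undesired product rate
S = 32 / 19
S = 1.68


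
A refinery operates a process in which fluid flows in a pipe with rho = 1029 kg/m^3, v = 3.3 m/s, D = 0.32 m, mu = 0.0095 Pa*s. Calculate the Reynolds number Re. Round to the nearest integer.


Re = rho * v * D / mu
Re = 1029 * 3.3 * 0.32 / 0.0095
Re = 1086.624 / 0.0095
Re = 114381


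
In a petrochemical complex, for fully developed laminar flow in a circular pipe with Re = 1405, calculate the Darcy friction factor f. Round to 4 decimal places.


f = 64 / Re
f = 64 / 1405
f = 0.0456


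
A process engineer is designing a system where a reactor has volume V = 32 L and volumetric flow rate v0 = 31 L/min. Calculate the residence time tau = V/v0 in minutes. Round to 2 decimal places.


tau = V / v0
tau = 32 / 31
tau = 1.03 min


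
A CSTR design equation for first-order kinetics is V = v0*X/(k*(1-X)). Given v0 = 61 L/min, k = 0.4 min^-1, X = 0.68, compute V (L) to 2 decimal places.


V = v0 * X / (k * (1 - X))
V = 61 * 0.68 / (0.4 * (1 - 0.68))
V = 41.48 / (0.4 * 0.32)
V = 41.48 / 0.128
V = 324.06 L


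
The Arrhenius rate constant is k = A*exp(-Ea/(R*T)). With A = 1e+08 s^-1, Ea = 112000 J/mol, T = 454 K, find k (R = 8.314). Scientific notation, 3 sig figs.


k = A * exp(-Ea/(R*T))
k = 1e+08 * exp(-112000 / (8.314 * 454))
k = 1e+08 * exp(-29.672364)
k = 1.30e-05


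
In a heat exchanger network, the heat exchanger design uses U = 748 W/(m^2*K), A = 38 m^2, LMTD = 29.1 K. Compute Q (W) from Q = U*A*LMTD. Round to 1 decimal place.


Q = U * A * LMTD
Q = 748 * 38 * 29.1
Q = 827138.4 W


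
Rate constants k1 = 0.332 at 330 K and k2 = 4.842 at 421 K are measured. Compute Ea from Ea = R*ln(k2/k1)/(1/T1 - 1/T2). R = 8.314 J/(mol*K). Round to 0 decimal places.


Ea = R * ln(k2/k1) / (1/T1 - 1/T2)
ln(k2/k1) = ln(4.842/0.332) = 2.6799482
1/T1 - 1/T2 = 1/330 - 1/421 = 0.000655006118
Ea = 8.314 * 2.6799482 / 0.000655006118
Ea = 34017 J/mol


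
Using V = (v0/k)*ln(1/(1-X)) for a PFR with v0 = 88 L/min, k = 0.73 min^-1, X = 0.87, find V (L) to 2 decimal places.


V = (v0/k) * ln(1/(1-X))
V = (88/0.73) * ln(1/(1-0.87))
V = 120.547945 * ln(7.692308)
V = 120.547945 * 2.040221
V = 245.94 L


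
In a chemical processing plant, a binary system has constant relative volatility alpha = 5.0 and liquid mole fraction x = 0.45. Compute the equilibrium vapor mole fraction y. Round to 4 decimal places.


y = alpha*x / (1 + (alpha-1)*x)
y = 5.0*0.45 / (1 + (5.0-1)*0.45)
y = 2.25 / (1 + 1.8)
y = 2.25 / 2.8
y = 0.8036


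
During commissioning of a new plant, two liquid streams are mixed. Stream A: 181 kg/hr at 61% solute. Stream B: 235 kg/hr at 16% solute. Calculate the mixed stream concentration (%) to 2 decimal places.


Mass balance on solute: F1*x1 + F2*x2 = F3*x3
F3 = F1 + F2 = 181 + 235 = 416 kg/hr
x3 = (F1*x1 + F2*x2)/F3
x3 = (181*0.61 + 235*0.16) / 416
x3 = 35.58%


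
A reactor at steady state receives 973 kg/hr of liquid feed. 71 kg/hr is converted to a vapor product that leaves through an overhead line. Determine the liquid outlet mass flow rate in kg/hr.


Steady-state mass balance on the main outlet: F_out = F_in - F_removed
F_out = 973 - 71
F_out = 902 kg/hr


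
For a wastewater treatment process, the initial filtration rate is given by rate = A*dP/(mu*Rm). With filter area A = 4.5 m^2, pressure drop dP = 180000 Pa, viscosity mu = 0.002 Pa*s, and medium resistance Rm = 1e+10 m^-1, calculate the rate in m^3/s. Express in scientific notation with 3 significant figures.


rate = A * dP / (mu * Rm)
rate = 4.5 * 180000 / (0.002 * 1e+10)
rate = 810000.0 / 2.000e+07
rate = 4.05e-02 m^3/s


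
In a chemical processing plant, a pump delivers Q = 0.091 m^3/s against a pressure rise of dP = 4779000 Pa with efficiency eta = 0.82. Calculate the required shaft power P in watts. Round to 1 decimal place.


P = Q * dP / eta
P = 0.091 * 4779000 / 0.82
P = 434889.0 / 0.82
P = 530352.4 W


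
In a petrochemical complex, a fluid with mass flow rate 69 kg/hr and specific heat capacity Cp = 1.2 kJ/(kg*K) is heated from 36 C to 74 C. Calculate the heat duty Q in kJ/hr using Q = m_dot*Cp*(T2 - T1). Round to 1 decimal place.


Q = m_dot * Cp * (T2 - T1)
Q = 69 * 1.2 * (74 - 36)
Q = 69 * 1.2 * 38
Q = 3146.4 kJ/hr


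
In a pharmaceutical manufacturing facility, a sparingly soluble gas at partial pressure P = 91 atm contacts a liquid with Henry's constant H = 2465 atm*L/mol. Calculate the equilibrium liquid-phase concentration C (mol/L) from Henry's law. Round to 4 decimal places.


C = P / H
C = 91 / 2465
C = 0.0369 mol/L


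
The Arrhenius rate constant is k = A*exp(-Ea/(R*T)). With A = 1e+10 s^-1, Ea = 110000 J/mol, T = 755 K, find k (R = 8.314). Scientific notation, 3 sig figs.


k = A * exp(-Ea/(R*T))
k = 1e+10 * exp(-110000 / (8.314 * 755))
k = 1e+10 * exp(-17.5241)
k = 2.45e+02


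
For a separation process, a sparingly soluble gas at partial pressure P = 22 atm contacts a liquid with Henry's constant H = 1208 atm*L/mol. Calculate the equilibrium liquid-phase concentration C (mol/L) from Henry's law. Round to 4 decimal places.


C = P / H
C = 22 / 1208
C = 0.0182 mol/L


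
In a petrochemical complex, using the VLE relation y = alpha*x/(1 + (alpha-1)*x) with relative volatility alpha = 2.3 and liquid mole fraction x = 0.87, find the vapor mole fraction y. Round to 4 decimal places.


y = alpha*x / (1 + (alpha-1)*x)
y = 2.3*0.87 / (1 + (2.3-1)*0.87)
y = 2.001 / (1 + 1.131)
y = 2.001 / 2.131
y = 0.9390


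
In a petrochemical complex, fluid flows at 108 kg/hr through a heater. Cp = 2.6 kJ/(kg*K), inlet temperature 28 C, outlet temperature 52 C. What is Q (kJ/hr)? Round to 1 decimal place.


Q = m_dot * Cp * (T2 - T1)
Q = 108 * 2.6 * (52 - 28)
Q = 108 * 2.6 * 24
Q = 6739.2 kJ/hr


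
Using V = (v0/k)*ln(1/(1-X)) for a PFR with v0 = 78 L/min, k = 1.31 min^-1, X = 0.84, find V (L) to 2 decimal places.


V = (v0/k) * ln(1/(1-X))
V = (78/1.31) * ln(1/(1-0.84))
V = 59.541985 * ln(6.25)
V = 59.541985 * 1.832581
V = 109.12 L


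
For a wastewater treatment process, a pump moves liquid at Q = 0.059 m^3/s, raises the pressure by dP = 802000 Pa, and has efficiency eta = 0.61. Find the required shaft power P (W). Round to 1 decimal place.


P = Q * dP / eta
P = 0.059 * 802000 / 0.61
P = 47318.0 / 0.61
P = 77570.5 W


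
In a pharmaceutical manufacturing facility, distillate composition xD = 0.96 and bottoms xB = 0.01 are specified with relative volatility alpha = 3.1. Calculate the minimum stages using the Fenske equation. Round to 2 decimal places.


N_min = ln((xD*(1-xB))/(xB*(1-xD))) / ln(alpha)
Numerator inside ln: 0.9504 / 0.0004 = 2376.0
ln(2376.0) = 7.773174
ln(alpha) = ln(3.1) = 1.131402
N_min = 7.773174 / 1.131402 = 6.87


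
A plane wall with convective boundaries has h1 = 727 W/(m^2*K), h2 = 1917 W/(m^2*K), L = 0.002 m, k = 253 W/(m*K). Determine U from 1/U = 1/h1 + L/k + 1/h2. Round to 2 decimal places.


1/U = 1/h1 + L/k + 1/h2
1/U = 1/727 + 0.002/253 + 1/1917
1/U = 0.0013755158 + 7.9051e-06 + 0.0005216484
1/U = 0.0019050693
U = 524.92 W/(m^2*K)


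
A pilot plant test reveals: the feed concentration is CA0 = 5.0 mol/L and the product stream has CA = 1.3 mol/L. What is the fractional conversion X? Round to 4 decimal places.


X = (CA0 - CA) / CA0
X = (5.0 - 1.3) / 5.0
X = 3.7 / 5.0
X = 0.7400


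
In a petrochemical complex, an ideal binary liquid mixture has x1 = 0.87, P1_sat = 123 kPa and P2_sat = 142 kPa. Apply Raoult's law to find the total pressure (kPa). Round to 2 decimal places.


P = x1*P1_sat + x2*P2_sat
x2 = 1 - x1 = 1 - 0.87 = 0.13
P = 0.87*123 + 0.13*142
P = 107.01 + 18.46
P = 125.47 kPa


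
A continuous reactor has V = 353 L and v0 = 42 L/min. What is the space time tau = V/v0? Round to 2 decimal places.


tau = V / v0
tau = 353 / 42
tau = 8.40 min


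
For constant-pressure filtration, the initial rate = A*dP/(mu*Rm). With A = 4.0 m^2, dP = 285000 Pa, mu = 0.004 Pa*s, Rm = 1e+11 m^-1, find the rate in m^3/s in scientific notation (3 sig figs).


rate = A * dP / (mu * Rm)
rate = 4.0 * 285000 / (0.004 * 1e+11)
rate = 1140000.0 / 4.000e+08
rate = 2.85e-03 m^3/s
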